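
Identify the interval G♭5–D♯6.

doubly augmented fifth

Counting letters G–A–B–C–D gives a fifth.
Gb→D# = 9 semitones, 2 wider than the perfect fifth (7), so doubly augmented.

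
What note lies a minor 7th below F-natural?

F down a major seventh is Gb, so the target letter is G.
From F, a minor seventh is 10 semitones down: G.

G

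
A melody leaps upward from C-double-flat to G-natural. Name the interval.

Counting letters C–D–E–F–G gives a fifth.
Cbb→G = 9 semitones, 2 wider than the perfect fifth (7), so doubly augmented.

doubly augmented fifth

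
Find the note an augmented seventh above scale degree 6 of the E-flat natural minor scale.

B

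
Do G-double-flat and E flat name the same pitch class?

Gbb is pitch class 5; Eb is pitch class 3.
The pitch classes differ (5 vs. 3), so they are not enharmonic equivalents.

No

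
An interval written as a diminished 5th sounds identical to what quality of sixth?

doubly diminished

A diminished fifth spans 6 semitones.
A sixth spanning 6 semitones is doubly diminished (the major sixth is 9).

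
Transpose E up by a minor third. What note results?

G

A third above E lands on the letter G.
A minor third spans 3 semitones, so E moves to pitch class 7. On the letter G that is G.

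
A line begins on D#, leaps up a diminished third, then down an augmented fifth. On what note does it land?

Bbb

A diminished third up from D# is F (letter F, 2 semitones up).
An augmented fifth down from F is Bbb (letter B, 8 semitones down).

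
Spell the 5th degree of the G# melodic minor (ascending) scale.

The G# melodic minor (ascending) scale runs G# A# B C# D# E# F##.
Degree 5 is D#.

D#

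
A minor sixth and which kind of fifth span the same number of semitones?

augmented

A minor sixth spans 8 semitones.
A fifth spanning 8 semitones is augmented (the perfect fifth is 7).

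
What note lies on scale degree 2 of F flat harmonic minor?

Gb

Degree 2 takes the letter 1 step above F, which is G.
In harmonic minor, degree 2 sits 2 semitones above the tonic. Fb + 2 semitones is pitch class 6, spelled on G as Gb.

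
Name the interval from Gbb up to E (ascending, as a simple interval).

The letter names run G→E, a span of 5 letter steps, so the interval is some kind of sixth.
Gbb to E is 11 semitones. A major sixth is 9, so 11 makes it doubly augmented.

doubly augmented sixth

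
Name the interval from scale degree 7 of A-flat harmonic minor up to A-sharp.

Scale degree 7 of Ab harmonic minor is G.
G up to A#: letters G→A make it a second; 3 semitones makes it augmented.

augmented second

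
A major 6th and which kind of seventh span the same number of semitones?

A major sixth spans 9 semitones.
A seventh spanning 9 semitones is diminished (the major seventh is 11).

diminished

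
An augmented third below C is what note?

C down a major third is Ab, so the target letter is A.
From C, an augmented third is 5 semitones down: Abb.

Abb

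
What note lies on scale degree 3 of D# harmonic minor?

F#

Degree 3 takes the letter 2 steps above D, which is F.
In harmonic minor, degree 3 sits 3 semitones above the tonic. D# + 3 semitones is pitch class 6, spelled on F as F#.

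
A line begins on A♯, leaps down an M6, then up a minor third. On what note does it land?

A major sixth down from A# is C# (letter C, 9 semitones down).
A minor third up from C# is E (letter E, 3 semitones up).

E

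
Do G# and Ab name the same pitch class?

G# = pitch class 8 and Ab = pitch class 8 — the same pitch class, so they are enharmonic equivalents.

Yes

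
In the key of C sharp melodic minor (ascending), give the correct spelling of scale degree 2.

The C# melodic minor (ascending) scale runs C# D# E F# G# A# B#.
Degree 2 is D#.

D#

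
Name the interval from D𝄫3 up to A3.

doubly augmented fifth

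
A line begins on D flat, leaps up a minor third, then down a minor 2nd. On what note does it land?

Eb

A minor third up from Db is Fb (letter F, 3 semitones up).
A minor second down from Fb is Eb (letter E, 1 semitone down).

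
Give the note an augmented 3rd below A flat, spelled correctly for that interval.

Fbb

A third below A lands on the letter F.
An augmented third spans 5 semitones, so Ab moves to pitch class 3. On the letter F that is Fbb.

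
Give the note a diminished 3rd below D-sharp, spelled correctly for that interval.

A third below D lands on the letter B.
A diminished third spans 2 semitones, so D# moves to pitch class 1. On the letter B that is B##.

B##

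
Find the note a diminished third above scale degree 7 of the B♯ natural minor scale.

C

Scale degree 7 of B# natural minor is A#.
A diminished third (2 semitones) above A# lands on the letter C, giving C.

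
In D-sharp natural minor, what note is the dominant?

A#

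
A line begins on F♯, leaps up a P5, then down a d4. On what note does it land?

G##

A perfect fifth up from F# is C# (letter C, 7 semitones up).
A diminished fourth down from C# is G## (letter G, 4 semitones down).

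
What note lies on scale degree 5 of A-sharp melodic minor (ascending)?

E#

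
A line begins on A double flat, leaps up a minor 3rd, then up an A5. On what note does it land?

Gb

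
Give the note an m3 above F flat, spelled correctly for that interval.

Abb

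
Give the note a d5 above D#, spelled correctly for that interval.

D up a perfect fifth is A, so the target letter is A.
From D#, a diminished fifth is 6 semitones up: A.

A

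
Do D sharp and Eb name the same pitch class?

Yes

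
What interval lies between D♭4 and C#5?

augmented seventh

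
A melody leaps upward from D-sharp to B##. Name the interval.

augmented sixth

Counting letters D–E–F–G–A–B gives a sixth.
D#→B## = 10 semitones, 1 wider than the major sixth (9), so augmented.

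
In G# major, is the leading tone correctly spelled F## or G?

Each scale degree takes a distinct letter name. Degree 7 of a scale on G must use the letter F.
F## and G are enharmonically the same pitch, but only F## uses the letter F, so it is the correct spelling here.

F##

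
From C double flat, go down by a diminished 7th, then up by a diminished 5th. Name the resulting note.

Abb

A diminished seventh down from Cbb is Db (letter D, 9 semitones down).
A diminished fifth up from Db is Abb (letter A, 6 semitones up).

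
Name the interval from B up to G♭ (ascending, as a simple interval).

diminished sixth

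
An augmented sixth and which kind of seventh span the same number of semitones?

An augmented sixth spans 10 semitones.
A seventh spanning 10 semitones is minor (the major seventh is 11).

minor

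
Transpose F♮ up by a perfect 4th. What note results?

Bb

A fourth above F lands on the letter B.
A perfect fourth spans 5 semitones, so F moves to pitch class 10. On the letter B that is Bb.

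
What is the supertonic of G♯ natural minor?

The G# natural minor scale runs G# A# B C# D# E F#.
Degree 2 is A#.

A#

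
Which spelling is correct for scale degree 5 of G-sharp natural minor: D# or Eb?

Each scale degree takes a distinct letter name. Degree 5 of a scale on G must use the letter D.
D# and Eb are enharmonically the same pitch, but only D# uses the letter D, so it is the correct spelling here.

D#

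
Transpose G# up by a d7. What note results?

A seventh above G lands on the letter F.
A diminished seventh spans 9 semitones, so G# moves to pitch class 5. On the letter F that is F.

F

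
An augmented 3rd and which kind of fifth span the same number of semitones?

doubly diminished

An augmented third spans 5 semitones.
A fifth spanning 5 semitones is doubly diminished (the perfect fifth is 7).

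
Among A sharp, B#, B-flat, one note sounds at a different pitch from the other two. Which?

In 12-tone equal temperament, enharmonic equivalents share a pitch class. A# is pitch class 10; B# is pitch class 0; Bb is pitch class 10.
A# and Bb share pitch class 10, while B# is pitch class 0.

B#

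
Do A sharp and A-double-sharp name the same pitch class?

Two spellings are enharmonically equivalent only if they share a pitch class.
Here A# → 10, A## → 11; 10 ≠ 11, so they are not.

No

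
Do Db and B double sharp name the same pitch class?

Yes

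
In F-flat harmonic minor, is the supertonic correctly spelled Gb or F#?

Each scale degree takes a distinct letter name. Degree 2 of a scale on F must use the letter G.
Gb and F# are enharmonically the same pitch, but only Gb uses the letter G, so it is the correct spelling here.

Gb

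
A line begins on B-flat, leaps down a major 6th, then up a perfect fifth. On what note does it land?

A major sixth down from Bb is Db (letter D, 9 semitones down).
A perfect fifth up from Db is Ab (letter A, 7 semitones up).

Ab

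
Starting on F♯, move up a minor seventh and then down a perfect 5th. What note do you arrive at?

A

A minor seventh up from F# is E (letter E, 10 semitones up).
A perfect fifth down from E is A (letter A, 7 semitones down).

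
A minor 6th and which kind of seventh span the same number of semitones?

doubly diminished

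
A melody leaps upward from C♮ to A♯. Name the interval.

augmented sixth

Counting letters C–D–E–F–G–A gives a sixth.
C→A# = 10 semitones, 1 wider than the major sixth (9), so augmented.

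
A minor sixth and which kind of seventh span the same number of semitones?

doubly diminished

A minor sixth spans 8 semitones.
A seventh spanning 8 semitones is doubly diminished (the major seventh is 11).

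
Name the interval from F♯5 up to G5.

The letter names run F→G, a span of 1 letter step, so the interval is some kind of second.
F# to G is 1 semitone. A major second is 2, so 1 makes it minor.

minor second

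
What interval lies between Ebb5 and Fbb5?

Counting letters E–F gives a second.
Ebb→Fbb = 1 semitone, 1 narrower than the major second (2), so minor.

minor second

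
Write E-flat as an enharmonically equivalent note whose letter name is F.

Fbb

Plain F sits 2 semitones above Eb, so on the letter F the same pitch needs a double flat: Fbb.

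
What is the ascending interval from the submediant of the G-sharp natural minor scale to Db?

The submediant of G# natural minor is E.
E up to Db: letters E→D make it a seventh; 9 semitones makes it diminished.

diminished seventh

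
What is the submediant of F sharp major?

Degree 6 takes the letter 5 steps above F, which is D.
In major, degree 6 sits 9 semitones above the tonic. F# + 9 semitones is pitch class 3, spelled on D as D#.

D#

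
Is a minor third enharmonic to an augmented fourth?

A minor third spans 3 semitones; an augmented fourth spans 6.
The spans differ, so they are not enharmonic equivalents.

No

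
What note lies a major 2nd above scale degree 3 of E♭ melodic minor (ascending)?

Ab

Scale degree 3 of Eb melodic minor (ascending) is Gb.
A major second (2 semitones) above Gb lands on the letter A, giving Ab.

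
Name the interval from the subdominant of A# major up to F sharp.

minor third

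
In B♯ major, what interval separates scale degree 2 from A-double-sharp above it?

Scale degree 2 of B# major is C##.
C## up to A##: letters C→A make it a sixth; 9 semitones makes it major.

major sixth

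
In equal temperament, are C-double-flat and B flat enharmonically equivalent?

Cbb is pitch class 10; Bb is pitch class 10.
All spellings map to pitch class 10, so they are enharmonically equivalent.

Yes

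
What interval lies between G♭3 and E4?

Counting letters G–A–B–C–D–E gives a sixth.
Gb→E = 10 semitones, 1 wider than the major sixth (9), so augmented.

augmented sixth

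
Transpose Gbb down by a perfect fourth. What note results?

Dbb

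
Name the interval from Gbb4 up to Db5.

augmented fifth

The letter names run G→D, a span of 4 letter steps, so the interval is some kind of fifth.
Gbb to Db is 8 semitones. A perfect fifth is 7, so 8 makes it augmented.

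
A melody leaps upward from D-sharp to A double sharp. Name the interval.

Counting letters D–E–F–G–A gives a fifth.
D#→A## = 8 semitones, 1 wider than the perfect fifth (7), so augmented.

augmented fifth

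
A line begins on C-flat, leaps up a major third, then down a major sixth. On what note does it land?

A major third up from Cb is Eb (letter E, 4 semitones up).
A major sixth down from Eb is Gb (letter G, 9 semitones down).

Gb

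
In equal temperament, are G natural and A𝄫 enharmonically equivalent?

G = pitch class 7 and Abb = pitch class 7 — the same pitch class, so they are enharmonic equivalents.

Yes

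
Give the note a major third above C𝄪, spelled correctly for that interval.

A third above C lands on the letter E.
A major third spans 4 semitones, so C## moves to pitch class 6. On the letter E that is E##.

E##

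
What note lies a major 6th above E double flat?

E up a major sixth is C#, so the target letter is C.
From Ebb, a major sixth is 9 semitones up: Cb.

Cb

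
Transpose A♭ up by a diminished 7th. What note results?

Gbb

A seventh above A lands on the letter G.
A diminished seventh spans 9 semitones, so Ab moves to pitch class 5. On the letter G that is Gbb.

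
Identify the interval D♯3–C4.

diminished seventh

The letter names run D→C, a span of 6 letter steps, so the interval is some kind of seventh.
D# to C is 9 semitones. A major seventh is 11, so 9 makes it diminished.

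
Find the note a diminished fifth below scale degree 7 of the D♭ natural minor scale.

Scale degree 7 of Db natural minor is Cb.
A diminished fifth (6 semitones) below Cb lands on the letter F, giving F.

F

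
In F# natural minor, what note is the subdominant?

The F# natural minor scale runs F# G# A B C# D E.
Degree 4 is B.

B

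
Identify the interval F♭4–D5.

Counting letters F–G–A–B–C–D gives a sixth.
Fb→D = 10 semitones, 1 wider than the major sixth (9), so augmented.

augmented sixth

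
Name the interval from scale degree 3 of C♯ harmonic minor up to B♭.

Scale degree 3 of C# harmonic minor is E.
E up to Bb: letters E→B make it a fifth; 6 semitones makes it diminished.

diminished fifth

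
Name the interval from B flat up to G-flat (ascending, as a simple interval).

minor sixth

Counting letters B–C–D–E–F–G gives a sixth.
Bb→Gb = 8 semitones, 1 narrower than the major sixth (9), so minor.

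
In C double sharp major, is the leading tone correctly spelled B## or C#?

Each scale degree takes a distinct letter name. Degree 7 of a scale on C must use the letter B.
B## and C# are enharmonically the same pitch, but only B## uses the letter B, so it is the correct spelling here.

B##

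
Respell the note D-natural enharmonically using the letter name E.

Ebb

D is pitch class 2. The letter E alone is pitch class 4.
To reach pitch class 2 from E requires an offset of -2 semitones, i.e. double flat: Ebb.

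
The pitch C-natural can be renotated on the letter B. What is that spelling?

C is pitch class 0. The letter B alone is pitch class 11.
To reach pitch class 0 from B requires an offset of +1 semitone, i.e. sharp: B#.

B#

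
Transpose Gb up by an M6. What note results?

Eb

G up a major sixth is E, so the target letter is E.
From Gb, a major sixth is 9 semitones up: Eb.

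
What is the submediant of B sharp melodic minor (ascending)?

G##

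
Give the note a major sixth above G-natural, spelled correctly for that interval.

G up a major sixth is E, so the target letter is E.
From G, a major sixth is 9 semitones up: E.

E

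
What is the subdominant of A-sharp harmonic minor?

D#

Degree 4 takes the letter 3 steps above A, which is D.
In harmonic minor, degree 4 sits 5 semitones above the tonic. A# + 5 semitones is pitch class 3, spelled on D as D#.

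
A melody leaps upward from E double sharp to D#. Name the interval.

Counting letters E–F–G–A–B–C–D gives a seventh.
E##→D# = 9 semitones, 2 narrower than the major seventh (11), so diminished.

diminished seventh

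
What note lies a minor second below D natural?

A second below D lands on the letter C.
A minor second spans 1 semitone, so D moves to pitch class 1. On the letter C that is C#.

C#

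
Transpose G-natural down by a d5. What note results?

A fifth below G lands on the letter C.
A diminished fifth spans 6 semitones, so G moves to pitch class 1. On the letter C that is C#.

C#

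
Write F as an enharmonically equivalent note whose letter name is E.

Plain E sits 1 semitone below F, so on the letter E the same pitch needs a sharp: E#.

E#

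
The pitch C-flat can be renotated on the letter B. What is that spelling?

B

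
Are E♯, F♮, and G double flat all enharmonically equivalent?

E# = pitch class 5 and F = pitch class 5 and Gbb = pitch class 5 — the same pitch class, so they are enharmonic equivalents.

Yes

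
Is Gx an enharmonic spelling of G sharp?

G## is pitch class 9; G# is pitch class 8.
The pitch classes differ (9 vs. 8), so they are not enharmonic equivalents.

No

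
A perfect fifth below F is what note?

A fifth below F lands on the letter B.
A perfect fifth spans 7 semitones, so F moves to pitch class 10. On the letter B that is Bb.

Bb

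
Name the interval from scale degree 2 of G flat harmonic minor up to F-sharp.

Scale degree 2 of Gb harmonic minor is Ab.
Ab up to F#: letters A→F make it a sixth; 10 semitones makes it augmented.

augmented sixth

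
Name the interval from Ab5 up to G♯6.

augmented seventh

The letter names run A→G, a span of 6 letter steps, so the interval is some kind of seventh.
Ab to G# is 12 semitones. A major seventh is 11, so 12 makes it augmented.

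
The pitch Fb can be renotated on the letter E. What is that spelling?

E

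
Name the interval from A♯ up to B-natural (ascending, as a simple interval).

The letter names run A→B, a span of 1 letter step, so the interval is some kind of second.
A# to B is 1 semitone. A major second is 2, so 1 makes it minor.

minor second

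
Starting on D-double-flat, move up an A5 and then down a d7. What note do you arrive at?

An augmented fifth up from Dbb is Ab (letter A, 8 semitones up).
A diminished seventh down from Ab is B (letter B, 9 semitones down).

B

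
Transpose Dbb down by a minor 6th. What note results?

Fb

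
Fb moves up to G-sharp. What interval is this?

doubly augmented second

The letter names run F→G, a span of 1 letter step, so the interval is some kind of second.
Fb to G# is 4 semitones. A major second is 2, so 4 makes it doubly augmented.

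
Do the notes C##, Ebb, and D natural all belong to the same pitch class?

Yes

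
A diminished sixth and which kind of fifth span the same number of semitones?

perfect

A diminished sixth spans 7 semitones.
A fifth spanning 7 semitones is perfect (the perfect fifth is 7).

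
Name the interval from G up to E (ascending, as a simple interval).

The letter names run G→E, a span of 5 letter steps, so the interval is some kind of sixth.
G to E is 9 semitones. A major sixth is 9, so 9 makes it major.

major sixth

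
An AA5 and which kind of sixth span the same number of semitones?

major

A doubly augmented fifth spans 9 semitones.
A sixth spanning 9 semitones is major (the major sixth is 9).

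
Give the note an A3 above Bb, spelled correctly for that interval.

D#

B up a major third is D#, so the target letter is D.
From Bb, an augmented third is 5 semitones up: D#.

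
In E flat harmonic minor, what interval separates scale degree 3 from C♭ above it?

Scale degree 3 of Eb harmonic minor is Gb.
Gb up to Cb: letters G→C make it a fourth; 5 semitones makes it perfect.

perfect fourth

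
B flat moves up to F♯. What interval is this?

Counting letters B–C–D–E–F gives a fifth.
Bb→F# = 8 semitones, 1 wider than the perfect fifth (7), so augmented.

augmented fifth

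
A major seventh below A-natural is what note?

Bb

A down a major seventh is Bb, so the target letter is B.
From A, a major seventh is 11 semitones down: Bb.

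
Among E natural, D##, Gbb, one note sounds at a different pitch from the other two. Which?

Gbb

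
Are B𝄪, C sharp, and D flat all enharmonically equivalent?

Yes

B## is pitch class 1; C# is pitch class 1; Db is pitch class 1.
All spellings map to pitch class 1, so they are enharmonically equivalent.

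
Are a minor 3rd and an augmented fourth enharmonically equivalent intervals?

No

A minor third spans 3 semitones; an augmented fourth spans 6.
The spans differ, so they are not enharmonic equivalents.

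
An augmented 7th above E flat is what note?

A seventh above E lands on the letter D.
An augmented seventh spans 12 semitones, so Eb moves to pitch class 3. On the letter D that is D#.

D#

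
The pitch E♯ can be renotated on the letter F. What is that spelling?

F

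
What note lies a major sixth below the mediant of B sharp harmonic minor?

The mediant of B# harmonic minor is D#.
A major sixth (9 semitones) below D# lands on the letter F, giving F#.

F#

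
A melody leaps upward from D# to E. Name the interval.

minor second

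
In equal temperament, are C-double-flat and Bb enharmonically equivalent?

Yes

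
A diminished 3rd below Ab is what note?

F#

A third below A lands on the letter F.
A diminished third spans 2 semitones, so Ab moves to pitch class 6. On the letter F that is F#.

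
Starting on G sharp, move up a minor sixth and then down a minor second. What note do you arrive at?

A minor sixth up from G# is E (letter E, 8 semitones up).
A minor second down from E is D# (letter D, 1 semitone down).

D#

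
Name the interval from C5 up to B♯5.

Counting letters C–D–E–F–G–A–B gives a seventh.
C→B# = 12 semitones, 1 wider than the major seventh (11), so augmented.

augmented seventh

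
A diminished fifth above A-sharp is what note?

A up a perfect fifth is E, so the target letter is E.
From A#, a diminished fifth is 6 semitones up: E.

E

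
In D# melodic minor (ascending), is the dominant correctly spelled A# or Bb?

Each scale degree takes a distinct letter name. Degree 5 of a scale on D must use the letter A.
A# and Bb are enharmonically the same pitch, but only A# uses the letter A, so it is the correct spelling here.

A#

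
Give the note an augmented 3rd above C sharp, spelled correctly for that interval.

A third above C lands on the letter E.
An augmented third spans 5 semitones, so C# moves to pitch class 6. On the letter E that is E##.

E##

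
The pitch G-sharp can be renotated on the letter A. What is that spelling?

Ab

G# is pitch class 8. The letter A alone is pitch class 9.
To reach pitch class 8 from A requires an offset of -1 semitone, i.e. flat: Ab.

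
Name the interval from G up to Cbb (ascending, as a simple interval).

Counting letters G–A–B–C gives a fourth.
G→Cbb = 3 semitones, 2 narrower than the perfect fourth (5), so doubly diminished.

doubly diminished fourth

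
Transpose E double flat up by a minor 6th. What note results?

E up a major sixth is C#, so the target letter is C.
From Ebb, a minor sixth is 8 semitones up: Cbb.

Cbb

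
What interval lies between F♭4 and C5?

augmented fifth

The letter names run F→C, a span of 4 letter steps, so the interval is some kind of fifth.
Fb to C is 8 semitones. A perfect fifth is 7, so 8 makes it augmented.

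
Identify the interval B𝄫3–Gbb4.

The letter names run B→G, a span of 5 letter steps, so the interval is some kind of sixth.
Bbb to Gbb is 8 semitones. A major sixth is 9, so 8 makes it minor.

minor sixth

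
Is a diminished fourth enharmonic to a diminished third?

A diminished fourth spans 4 semitones; a diminished third spans 2.
The spans differ, so they are not enharmonic equivalents.

No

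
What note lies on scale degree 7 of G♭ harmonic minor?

Degree 7 takes the letter 6 steps above G, which is F.
In harmonic minor, degree 7 sits 11 semitones above the tonic. Gb + 11 semitones is pitch class 5, spelled on F as F.

F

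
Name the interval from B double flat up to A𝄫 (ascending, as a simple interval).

minor seventh

Counting letters B–C–D–E–F–G–A gives a seventh.
Bbb→Abb = 10 semitones, 1 narrower than the major seventh (11), so minor.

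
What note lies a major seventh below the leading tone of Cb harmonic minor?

Cb

The leading tone of Cb harmonic minor is Bb.
A major seventh (11 semitones) below Bb lands on the letter C, giving Cb.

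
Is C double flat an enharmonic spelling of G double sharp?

Cbb is pitch class 10; G## is pitch class 9.
The pitch classes differ (10 vs. 9), so they are not enharmonic equivalents.

No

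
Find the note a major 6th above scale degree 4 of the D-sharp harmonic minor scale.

E#

Scale degree 4 of D# harmonic minor is G#.
A major sixth (9 semitones) above G# lands on the letter E, giving E#.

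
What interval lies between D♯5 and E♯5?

major second

Counting letters D–E gives a second.
D#→E# = 2 semitones, exactly the major second.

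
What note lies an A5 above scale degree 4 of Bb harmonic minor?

Scale degree 4 of Bb harmonic minor is Eb.
An augmented fifth (8 semitones) above Eb lands on the letter B, giving B.

B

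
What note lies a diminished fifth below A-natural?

A down a perfect fifth is D, so the target letter is D.
From A, a diminished fifth is 6 semitones down: D#.

D#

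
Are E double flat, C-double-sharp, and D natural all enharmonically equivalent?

Ebb = pitch class 2 and C## = pitch class 2 and D = pitch class 2 — the same pitch class, so they are enharmonic equivalents.

Yes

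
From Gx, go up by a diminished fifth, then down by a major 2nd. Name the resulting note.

C#

A diminished fifth up from G## is D# (letter D, 6 semitones up).
A major second down from D# is C# (letter C, 2 semitones down).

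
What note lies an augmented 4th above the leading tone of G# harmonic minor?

B##

The leading tone of G# harmonic minor is F##.
An augmented fourth (6 semitones) above F## lands on the letter B, giving B##.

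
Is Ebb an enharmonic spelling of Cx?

Yes

Ebb is pitch class 2; C## is pitch class 2.
All spellings map to pitch class 2, so they are enharmonically equivalent.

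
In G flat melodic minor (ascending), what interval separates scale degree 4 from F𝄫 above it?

Scale degree 4 of Gb melodic minor (ascending) is Cb.
Cb up to Fbb: letters C→F make it a fourth; 4 semitones makes it diminished.

diminished fourth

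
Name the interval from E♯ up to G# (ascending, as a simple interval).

minor third

Counting letters E–F–G gives a third.
E#→G# = 3 semitones, 1 narrower than the major third (4), so minor.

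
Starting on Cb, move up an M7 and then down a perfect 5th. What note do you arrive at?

A major seventh up from Cb is Bb (letter B, 11 semitones up).
A perfect fifth down from Bb is Eb (letter E, 7 semitones down).

Eb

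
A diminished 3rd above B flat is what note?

Dbb

B up a major third is D#, so the target letter is D.
From Bb, a diminished third is 2 semitones up: Dbb.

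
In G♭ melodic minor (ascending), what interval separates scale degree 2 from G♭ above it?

Scale degree 2 of Gb melodic minor (ascending) is Ab.
Ab up to Gb: letters A→G make it a seventh; 10 semitones makes it minor.

minor seventh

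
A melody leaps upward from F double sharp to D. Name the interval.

Counting letters F–G–A–B–C–D gives a sixth.
F##→D = 7 semitones, 2 narrower than the major sixth (9), so diminished.

diminished sixth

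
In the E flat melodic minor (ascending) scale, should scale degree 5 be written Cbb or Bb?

Each scale degree takes a distinct letter name. Degree 5 of a scale on E must use the letter B.
Bb and Cbb are enharmonically the same pitch, but only Bb uses the letter B, so it is the correct spelling here.

Bb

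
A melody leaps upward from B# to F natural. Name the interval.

Counting letters B–C–D–E–F gives a fifth.
B#→F = 5 semitones, 2 narrower than the perfect fifth (7), so doubly diminished.

doubly diminished fifth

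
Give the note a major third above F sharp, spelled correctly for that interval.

A#

F up a major third is A, so the target letter is A.
From F#, a major third is 4 semitones up: A#.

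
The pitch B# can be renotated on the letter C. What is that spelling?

B# is pitch class 0. The letter C alone is pitch class 0.
Pitch class 0 on C needs no accidental: C.

C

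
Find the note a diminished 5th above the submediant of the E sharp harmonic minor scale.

The submediant of E# harmonic minor is C#.
A diminished fifth (6 semitones) above C# lands on the letter G, giving G.

G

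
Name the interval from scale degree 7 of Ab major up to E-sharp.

augmented sixth

Scale degree 7 of Ab major is G.
G up to E#: letters G→E make it a sixth; 10 semitones makes it augmented.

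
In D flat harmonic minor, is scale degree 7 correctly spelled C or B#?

Each scale degree takes a distinct letter name. Degree 7 of a scale on D must use the letter C.
C and B# are enharmonically the same pitch, but only C uses the letter C, so it is the correct spelling here.

C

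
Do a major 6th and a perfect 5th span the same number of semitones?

No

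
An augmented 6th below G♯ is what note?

A sixth below G lands on the letter B.
An augmented sixth spans 10 semitones, so G# moves to pitch class 10. On the letter B that is Bb.

Bb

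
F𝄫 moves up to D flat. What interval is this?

augmented sixth

Counting letters F–G–A–B–C–D gives a sixth.
Fbb→Db = 10 semitones, 1 wider than the major sixth (9), so augmented.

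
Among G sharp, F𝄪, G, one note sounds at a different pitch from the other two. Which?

G#

In 12-tone equal temperament, enharmonic equivalents share a pitch class. G# is pitch class 8; F## is pitch class 7; G is pitch class 7.
F## and G share pitch class 7, while G# is pitch class 8.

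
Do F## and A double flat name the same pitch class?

F## is pitch class 7; Abb is pitch class 7.
All spellings map to pitch class 7, so they are enharmonically equivalent.

Yes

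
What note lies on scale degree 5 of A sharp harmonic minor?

The A# harmonic minor scale runs A# B# C# D# E# F# G##.
Degree 5 is E#.

E#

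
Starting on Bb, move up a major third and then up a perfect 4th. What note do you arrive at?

G

A major third up from Bb is D (letter D, 4 semitones up).
A perfect fourth up from D is G (letter G, 5 semitones up).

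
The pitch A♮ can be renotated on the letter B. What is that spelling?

Plain B sits 2 semitones above A, so on the letter B the same pitch needs a double flat: Bbb.

Bbb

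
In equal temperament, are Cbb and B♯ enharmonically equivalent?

Two spellings are enharmonically equivalent only if they share a pitch class.
Here Cbb → 10, B# → 0; 0 ≠ 10, so they are not.

No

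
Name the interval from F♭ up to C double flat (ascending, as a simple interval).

diminished fifth

The letter names run F→C, a span of 4 letter steps, so the interval is some kind of fifth.
Fb to Cbb is 6 semitones. A perfect fifth is 7, so 6 makes it diminished.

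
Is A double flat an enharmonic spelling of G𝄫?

No

Two spellings are enharmonically equivalent only if they share a pitch class.
Here Abb → 7, Gbb → 5; 5 ≠ 7, so they are not.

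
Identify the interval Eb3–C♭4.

The letter names run E→C, a span of 5 letter steps, so the interval is some kind of sixth.
Eb to Cb is 8 semitones. A major sixth is 9, so 8 makes it minor.

minor sixth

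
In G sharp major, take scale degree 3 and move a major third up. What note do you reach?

D##

Scale degree 3 of G# major is B#.
A major third (4 semitones) above B# lands on the letter D, giving D##.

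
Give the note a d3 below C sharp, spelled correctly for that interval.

A##

C down a major third is Ab, so the target letter is A.
From C#, a diminished third is 2 semitones down: A##.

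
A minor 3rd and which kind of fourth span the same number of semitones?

A minor third spans 3 semitones.
A fourth spanning 3 semitones is doubly diminished (the perfect fourth is 5).

doubly diminished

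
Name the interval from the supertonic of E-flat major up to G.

major second

The supertonic of Eb major is F.
F up to G: letters F→G make it a second; 2 semitones makes it major.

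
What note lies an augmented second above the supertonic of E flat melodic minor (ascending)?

The supertonic of Eb melodic minor (ascending) is F.
An augmented second (3 semitones) above F lands on the letter G, giving G#.

G#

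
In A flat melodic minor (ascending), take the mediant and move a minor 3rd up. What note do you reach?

The mediant of Ab melodic minor (ascending) is Cb.
A minor third (3 semitones) above Cb lands on the letter E, giving Ebb.

Ebb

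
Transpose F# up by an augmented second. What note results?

G##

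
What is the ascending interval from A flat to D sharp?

Counting letters A–B–C–D gives a fourth.
Ab→D# = 7 semitones, 2 wider than the perfect fourth (5), so doubly augmented.

doubly augmented fourth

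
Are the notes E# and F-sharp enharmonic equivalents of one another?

E# is pitch class 5; F# is pitch class 6.
The pitch classes differ (5 vs. 6), so they are not enharmonic equivalents.

No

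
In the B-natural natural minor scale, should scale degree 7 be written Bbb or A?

Each scale degree takes a distinct letter name. Degree 7 of a scale on B must use the letter A.
A and Bbb are enharmonically the same pitch, but only A uses the letter A, so it is the correct spelling here.

A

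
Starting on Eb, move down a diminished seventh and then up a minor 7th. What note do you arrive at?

A diminished seventh down from Eb is F# (letter F, 9 semitones down).
A minor seventh up from F# is E (letter E, 10 semitones up).

E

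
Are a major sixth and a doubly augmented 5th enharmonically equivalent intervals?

A major sixth spans 9 semitones; a doubly augmented fifth spans 9.
They are enharmonically equivalent.

Yes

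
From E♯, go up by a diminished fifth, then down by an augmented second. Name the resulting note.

Ab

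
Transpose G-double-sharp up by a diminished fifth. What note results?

G up a perfect fifth is D, so the target letter is D.
From G##, a diminished fifth is 6 semitones up: D#.

D#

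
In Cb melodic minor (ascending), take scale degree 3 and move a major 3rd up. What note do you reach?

Gb

Scale degree 3 of Cb melodic minor (ascending) is Ebb.
A major third (4 semitones) above Ebb lands on the letter G, giving Gb.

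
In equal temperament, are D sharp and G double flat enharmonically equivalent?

Two spellings are enharmonically equivalent only if they share a pitch class.
Here D# → 3, Gbb → 5; 3 ≠ 5, so they are not.

No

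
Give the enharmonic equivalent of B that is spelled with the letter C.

Plain C sits 1 semitone above B, so on the letter C the same pitch needs a flat: Cb.

Cb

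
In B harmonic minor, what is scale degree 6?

Degree 6 takes the letter 5 steps above B, which is G.
In harmonic minor, degree 6 sits 8 semitones above the tonic. B + 8 semitones is pitch class 7, spelled on G as G.

G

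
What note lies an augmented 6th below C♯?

Eb

A sixth below C lands on the letter E.
An augmented sixth spans 10 semitones, so C# moves to pitch class 3. On the letter E that is Eb.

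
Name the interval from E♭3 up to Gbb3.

diminished third

Counting letters E–F–G gives a third.
Eb→Gbb = 2 semitones, 2 narrower than the major third (4), so diminished.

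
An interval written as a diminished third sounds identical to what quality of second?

major

A diminished third spans 2 semitones.
A second spanning 2 semitones is major (the major second is 2).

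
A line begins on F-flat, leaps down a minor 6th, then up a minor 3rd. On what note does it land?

Cb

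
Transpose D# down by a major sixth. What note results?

F#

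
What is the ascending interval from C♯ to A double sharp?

Counting letters C–D–E–F–G–A gives a sixth.
C#→A## = 10 semitones, 1 wider than the major sixth (9), so augmented.

augmented sixth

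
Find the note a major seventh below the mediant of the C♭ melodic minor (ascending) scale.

Fbb

The mediant of Cb melodic minor (ascending) is Ebb.
A major seventh (11 semitones) below Ebb lands on the letter F, giving Fbb.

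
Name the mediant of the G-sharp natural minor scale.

B

The G# natural minor scale runs G# A# B C# D# E F#.
Degree 3 is B.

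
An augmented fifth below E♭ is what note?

Abb

E down a perfect fifth is A, so the target letter is A.
From Eb, an augmented fifth is 8 semitones down: Abb.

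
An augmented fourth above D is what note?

A fourth above D lands on the letter G.
An augmented fourth spans 6 semitones, so D moves to pitch class 8. On the letter G that is G#.

G#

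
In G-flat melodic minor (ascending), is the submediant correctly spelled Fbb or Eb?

Each scale degree takes a distinct letter name. Degree 6 of a scale on G must use the letter E.
Eb and Fbb are enharmonically the same pitch, but only Eb uses the letter E, so it is the correct spelling here.

Eb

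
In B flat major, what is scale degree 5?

F

The Bb major scale runs Bb C D Eb F G A.
Degree 5 is F.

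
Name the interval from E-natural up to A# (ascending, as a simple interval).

augmented fourth

The letter names run E→A, a span of 3 letter steps, so the interval is some kind of fourth.
E to A# is 6 semitones. A perfect fourth is 5, so 6 makes it augmented.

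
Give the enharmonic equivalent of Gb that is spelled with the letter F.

Gb is pitch class 6. The letter F alone is pitch class 5.
To reach pitch class 6 from F requires an offset of +1 semitone, i.e. sharp: F#.

F#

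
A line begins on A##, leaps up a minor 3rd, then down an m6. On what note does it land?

E##

A minor third up from A## is C## (letter C, 3 semitones up).
A minor sixth down from C## is E## (letter E, 8 semitones down).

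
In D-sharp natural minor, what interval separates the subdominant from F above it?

diminished seventh

The subdominant of D# natural minor is G#.
G# up to F: letters G→F make it a seventh; 9 semitones makes it diminished.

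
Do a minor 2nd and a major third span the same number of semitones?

A minor second spans 1 semitone; a major third spans 4.
The spans differ, so they are not enharmonic equivalents.

No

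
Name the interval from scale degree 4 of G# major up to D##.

augmented second

Scale degree 4 of G# major is C#.
C# up to D##: letters C→D make it a second; 3 semitones makes it augmented.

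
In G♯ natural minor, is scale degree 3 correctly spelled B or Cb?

B

Each scale degree takes a distinct letter name. Degree 3 of a scale on G must use the letter B.
B and Cb are enharmonically the same pitch, but only B uses the letter B, so it is the correct spelling here.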